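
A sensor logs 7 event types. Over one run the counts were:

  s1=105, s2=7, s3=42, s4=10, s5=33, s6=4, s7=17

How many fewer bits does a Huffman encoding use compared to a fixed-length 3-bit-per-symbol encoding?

182

Fixed-length: 3 bits × 218 symbols = 654 bits.
Huffman merges:
s6(4) + s2(7) → 11
s4(10) + 11 → 21
s7(17) + 21 → 38
s5(33) + 38 → 71
s3(42) + 71 → 113
s1(105) + 113 → 218
Huffman total = 11 + 21 + 38 + 71 + 113 + 218 = 472 bits.
Saving = 654 − 472 = 182 bits.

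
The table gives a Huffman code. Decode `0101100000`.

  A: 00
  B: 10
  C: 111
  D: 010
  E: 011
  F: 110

Read left to right; each codeword is recognised as soon as it completes (prefix code):
  010→D | 110→F | 00→A | 00→A
Decoded message: DFAA

DFAA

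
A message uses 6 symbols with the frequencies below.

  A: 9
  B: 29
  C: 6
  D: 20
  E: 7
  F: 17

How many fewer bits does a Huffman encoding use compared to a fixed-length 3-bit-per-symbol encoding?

Fixed-length: 3 bits × 88 symbols = 264 bits.
Huffman merges:
combine C(6), E(7) → 13
combine A(9), 13 → 22
combine F(17), D(20) → 37
combine 22, B(29) → 51
combine 37, 51 → 88
Huffman total = 13 + 22 + 37 + 51 + 88 = 211 bits.
Saving = 264 − 211 = 53 bits.

53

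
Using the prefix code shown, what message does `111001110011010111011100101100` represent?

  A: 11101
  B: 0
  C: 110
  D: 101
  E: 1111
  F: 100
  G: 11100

Read left to right; each codeword is recognised as soon as it completes (prefix code):
  11100→G | 11100→G | 110→C | 101→D | 110→C | 11100→G | 101→D | 100→F
Decoded message: GGCDCGDF

GGCDCGDF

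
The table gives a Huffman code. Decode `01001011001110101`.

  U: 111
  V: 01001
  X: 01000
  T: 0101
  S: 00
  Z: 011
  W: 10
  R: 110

VZSUT

Read left to right; each codeword is recognised as soon as it completes (prefix code):
  01001→V | 011→Z | 00→S | 111→U | 0101→T
Decoded message: VZSUT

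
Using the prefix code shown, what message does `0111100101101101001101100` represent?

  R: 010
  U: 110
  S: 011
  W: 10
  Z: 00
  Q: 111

Read left to right; each codeword is recognised as soon as it completes (prefix code):
  011→S | 110→U | 010→R | 110→U | 110→U | 10→W | 011→S | 011→S | 00→Z
Decoded message: SURUUWSSZ

SURUUWSSZ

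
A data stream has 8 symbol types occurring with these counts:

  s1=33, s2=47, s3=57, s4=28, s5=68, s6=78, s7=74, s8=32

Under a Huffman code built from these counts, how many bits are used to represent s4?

4

Build the tree from the bottom:
merge s4(28) and s8(32): 60
merge s1(33) and s2(47): 80
merge s3(57) and 60: 117
merge s5(68) and s7(74): 142
merge s6(78) and 80: 158
merge 117 and 142: 259
merge 158 and 259: 417
s4's leaf is at depth 4, giving a 4-bit codeword.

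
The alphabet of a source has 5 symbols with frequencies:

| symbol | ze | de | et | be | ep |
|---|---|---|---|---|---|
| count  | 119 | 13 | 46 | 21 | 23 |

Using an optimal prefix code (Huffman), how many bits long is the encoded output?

416

Merge the two smallest weights repeatedly:
merge de(13) and be(21): 34
merge ep(23) and 34: 57
merge et(46) and 57: 103
merge 103 and ze(119): 222
Each symbol's bit-cost is frequency × depth; summing gives 416 bits (equivalently 34 + 57 + 103 + 222).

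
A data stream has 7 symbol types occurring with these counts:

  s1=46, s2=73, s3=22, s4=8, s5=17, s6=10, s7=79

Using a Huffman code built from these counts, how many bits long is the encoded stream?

620

Merge the two smallest weights repeatedly:
s4(8) + s6(10) → 18
s5(17) + 18 → 35
s3(22) + 35 → 57
s1(46) + 57 → 103
s2(73) + s7(79) → 152
103 + 152 → 255
The encoded length is the sum of every internal node's weight: 18 + 35 + 57 + 103 + 152 + 255 = 620 bits.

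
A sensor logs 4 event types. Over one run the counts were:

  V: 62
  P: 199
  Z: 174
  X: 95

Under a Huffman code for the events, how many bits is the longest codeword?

3

Merge the two lowest-weight nodes at each step:
V(62) + X(95) → 157
157 + Z(174) → 331
P(199) + 331 → 530
Maximum depth reached is 3.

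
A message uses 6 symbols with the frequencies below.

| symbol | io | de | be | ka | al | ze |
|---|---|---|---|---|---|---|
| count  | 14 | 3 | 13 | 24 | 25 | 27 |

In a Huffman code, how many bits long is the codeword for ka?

Huffman merges, smallest pair first:
merge de(3) and be(13): 16
merge io(14) and 16: 30
merge ka(24) and al(25): 49
merge ze(27) and 30: 57
merge 49 and 57: 106
The subtree containing ka is merged 2 times, so code length = 2.

2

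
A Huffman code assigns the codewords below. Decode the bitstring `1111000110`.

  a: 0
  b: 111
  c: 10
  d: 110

Read left to right; each codeword is recognised as soon as it completes (prefix code):
  111→b | 10→c | 0→a | 0→a | 110→d
Decoded message: bcaad

bcaad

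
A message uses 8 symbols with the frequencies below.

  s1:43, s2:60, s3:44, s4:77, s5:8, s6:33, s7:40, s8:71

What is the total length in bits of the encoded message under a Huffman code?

Build the Huffman tree bottom-up:
combine s5(8), s6(33) → 41
combine s7(40), 41 → 81
combine s1(43), s3(44) → 87
combine s2(60), s8(71) → 131
combine s4(77), 81 → 158
combine 87, 131 → 218
combine 158, 218 → 376
Each symbol's bit-cost is frequency × depth; summing gives 1092 bits (equivalently 41 + 81 + 87 + 131 + 158 + 218 + 376).

1092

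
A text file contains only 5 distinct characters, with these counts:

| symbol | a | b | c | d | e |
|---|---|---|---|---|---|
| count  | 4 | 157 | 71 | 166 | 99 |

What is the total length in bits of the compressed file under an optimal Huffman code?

Greedily combine the two least-frequent nodes:
merge a(4) and c(71): 75
merge 75 and e(99): 174
merge b(157) and d(166): 323
merge 174 and 323: 497
The encoded length is the sum of every internal node's weight: 75 + 174 + 323 + 497 = 1069 bits.

1069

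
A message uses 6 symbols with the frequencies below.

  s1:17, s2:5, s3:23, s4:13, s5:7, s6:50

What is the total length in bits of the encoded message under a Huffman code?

Build the Huffman tree bottom-up:
combine s2(5), s5(7) → 12
combine 12, s4(13) → 25
combine s1(17), s3(23) → 40
combine 25, 40 → 65
combine s6(50), 65 → 115
The encoded length is the sum of every internal node's weight: 12 + 25 + 40 + 65 + 115 = 257 bits.

257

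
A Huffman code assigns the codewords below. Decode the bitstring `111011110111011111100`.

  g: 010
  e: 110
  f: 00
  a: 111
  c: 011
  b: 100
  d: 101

Read left to right; each codeword is recognised as soon as it completes (prefix code):
  111→a | 011→c | 110→e | 111→a | 011→c | 111→a | 100→b
Decoded message: aceacab

aceacab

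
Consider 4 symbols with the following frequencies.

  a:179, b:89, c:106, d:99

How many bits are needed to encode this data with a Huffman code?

Merge the two smallest weights repeatedly:
combine b(89), d(99) → 188
combine c(106), a(179) → 285
combine 188, 285 → 473
Total encoded bits = sum of merged weights = 188 + 285 + 473 = 946.

946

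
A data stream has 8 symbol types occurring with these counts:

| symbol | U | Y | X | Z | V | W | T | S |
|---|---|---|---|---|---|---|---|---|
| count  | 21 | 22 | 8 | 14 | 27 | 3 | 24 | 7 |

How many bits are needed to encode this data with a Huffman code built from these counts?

Greedily combine the two least-frequent nodes:
W(3) + S(7) → 10
X(8) + 10 → 18
Z(14) + 18 → 32
U(21) + Y(22) → 43
T(24) + V(27) → 51
32 + 43 → 75
51 + 75 → 126
Total encoded bits = sum of merged weights = 10 + 18 + 32 + 43 + 51 + 75 + 126 = 355.

355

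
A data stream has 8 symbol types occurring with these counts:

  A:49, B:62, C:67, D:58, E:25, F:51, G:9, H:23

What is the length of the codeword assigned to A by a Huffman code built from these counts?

Huffman merges, smallest pair first:
combine G(9), H(23) → 32
combine E(25), 32 → 57
combine A(49), F(51) → 100
combine 57, D(58) → 115
combine B(62), C(67) → 129
combine 100, 115 → 215
combine 129, 215 → 344
A sits 3 levels below the root, so its codeword is 3 bits.

3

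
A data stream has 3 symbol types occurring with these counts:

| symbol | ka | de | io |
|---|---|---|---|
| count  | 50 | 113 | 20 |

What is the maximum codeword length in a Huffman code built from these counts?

Merge the two lowest-weight nodes at each step:
combine io(20), ka(50) → 70
combine 70, de(113) → 183
The rarest symbols sit at the bottom; the longest codeword is 2 bits.

2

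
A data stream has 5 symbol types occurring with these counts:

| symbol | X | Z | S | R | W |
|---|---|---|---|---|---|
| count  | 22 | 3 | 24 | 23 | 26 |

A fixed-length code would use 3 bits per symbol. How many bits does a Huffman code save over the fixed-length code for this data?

73

Fixed-length: 3 bits × 98 symbols = 294 bits.
Huffman merges:
Z(3) + X(22) → 25
R(23) + S(24) → 47
25 + W(26) → 51
47 + 51 → 98
Huffman total = 25 + 47 + 51 + 98 = 221 bits.
Saving = 294 − 221 = 73 bits.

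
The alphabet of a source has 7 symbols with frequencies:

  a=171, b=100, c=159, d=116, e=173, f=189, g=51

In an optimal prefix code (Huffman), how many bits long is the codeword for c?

Build the tree from the bottom:
g(51) + b(100) → 151
d(116) + 151 → 267
c(159) + a(171) → 330
e(173) + f(189) → 362
267 + 330 → 597
362 + 597 → 959
c's leaf is at depth 3, giving a 3-bit codeword.

3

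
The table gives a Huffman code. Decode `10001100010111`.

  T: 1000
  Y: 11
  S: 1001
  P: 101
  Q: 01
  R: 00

TYRQQY

Read left to right; each codeword is recognised as soon as it completes (prefix code):
  1000→T | 11→Y | 00→R | 01→Q | 01→Q | 11→Y
Decoded message: TYRQQY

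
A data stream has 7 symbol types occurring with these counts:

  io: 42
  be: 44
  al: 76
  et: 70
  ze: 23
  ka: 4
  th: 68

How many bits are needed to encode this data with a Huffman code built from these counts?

Merge the two smallest weights repeatedly:
ka(4) + ze(23) → 27
27 + io(42) → 69
be(44) + th(68) → 112
69 + et(70) → 139
al(76) + 112 → 188
139 + 188 → 327
Total encoded bits = sum of merged weights = 27 + 69 + 112 + 139 + 188 + 327 = 862.

862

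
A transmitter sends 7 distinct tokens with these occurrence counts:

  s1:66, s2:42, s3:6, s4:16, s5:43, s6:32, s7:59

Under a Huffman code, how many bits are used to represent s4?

Huffman merges, smallest pair first:
combine s3(6), s4(16) → 22
combine 22, s6(32) → 54
combine s2(42), s5(43) → 85
combine 54, s7(59) → 113
combine s1(66), 85 → 151
combine 113, 151 → 264
s4's leaf is at depth 4, giving a 4-bit codeword.

4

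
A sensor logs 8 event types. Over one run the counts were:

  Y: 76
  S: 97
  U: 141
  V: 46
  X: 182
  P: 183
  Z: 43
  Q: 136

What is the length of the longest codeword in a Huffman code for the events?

5

Merge the two lowest-weight nodes at each step:
combine Z(43), V(46) → 89
combine Y(76), 89 → 165
combine S(97), Q(136) → 233
combine U(141), 165 → 306
combine X(182), P(183) → 365
combine 233, 306 → 539
combine 365, 539 → 904
The rarest symbols sit at the bottom; the longest codeword is 5 bits.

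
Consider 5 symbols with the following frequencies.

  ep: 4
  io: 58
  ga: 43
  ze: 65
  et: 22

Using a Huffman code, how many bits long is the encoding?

410

Greedily combine the two least-frequent nodes:
combine ep(4), et(22) → 26
combine 26, ga(43) → 69
combine io(58), ze(65) → 123
combine 69, 123 → 192
Total encoded bits = sum of merged weights = 26 + 69 + 123 + 192 = 410.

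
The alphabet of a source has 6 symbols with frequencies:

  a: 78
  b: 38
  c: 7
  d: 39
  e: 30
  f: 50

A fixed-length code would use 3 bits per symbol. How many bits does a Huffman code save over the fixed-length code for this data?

Fixed-length: 3 bits × 242 symbols = 726 bits.
Huffman merges:
merge c(7) and e(30): 37
merge 37 and b(38): 75
merge d(39) and f(50): 89
merge 75 and a(78): 153
merge 89 and 153: 242
Huffman total = 37 + 75 + 89 + 153 + 242 = 596 bits.
Saving = 726 − 596 = 130 bits.

130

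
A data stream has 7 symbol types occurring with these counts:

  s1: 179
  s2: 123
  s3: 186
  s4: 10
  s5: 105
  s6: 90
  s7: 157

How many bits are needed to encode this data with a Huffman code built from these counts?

Merge the two smallest weights repeatedly:
combine s4(10), s6(90) → 100
combine 100, s5(105) → 205
combine s2(123), s7(157) → 280
combine s1(179), s3(186) → 365
combine 205, 280 → 485
combine 365, 485 → 850
Each symbol's bit-cost is frequency × depth; summing gives 2285 bits (equivalently 100 + 205 + 280 + 365 + 485 + 850).

2285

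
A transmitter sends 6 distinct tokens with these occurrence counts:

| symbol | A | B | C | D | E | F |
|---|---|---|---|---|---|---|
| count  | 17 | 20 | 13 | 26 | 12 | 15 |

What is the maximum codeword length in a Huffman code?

3

Merge the two lowest-weight nodes at each step:
E(12) + C(13) → 25
F(15) + A(17) → 32
B(20) + 25 → 45
D(26) + 32 → 58
45 + 58 → 103
The rarest symbols sit at the bottom; the longest codeword is 3 bits.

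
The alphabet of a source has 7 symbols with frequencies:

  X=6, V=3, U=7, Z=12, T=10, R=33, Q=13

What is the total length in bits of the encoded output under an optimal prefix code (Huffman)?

211

Build the Huffman tree bottom-up:
V(3) + X(6) → 9
U(7) + 9 → 16
T(10) + Z(12) → 22
Q(13) + 16 → 29
22 + 29 → 51
R(33) + 51 → 84
Each symbol's bit-cost is frequency × depth; summing gives 211 bits (equivalently 9 + 16 + 22 + 29 + 51 + 84).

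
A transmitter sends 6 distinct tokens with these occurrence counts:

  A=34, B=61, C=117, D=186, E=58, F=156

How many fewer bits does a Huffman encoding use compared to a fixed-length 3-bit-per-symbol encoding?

Fixed-length: 3 bits × 612 symbols = 1836 bits.
Huffman merges:
A(34) + E(58) → 92
B(61) + 92 → 153
C(117) + 153 → 270
F(156) + D(186) → 342
270 + 342 → 612
Huffman total = 92 + 153 + 270 + 342 + 612 = 1469 bits.
Saving = 1836 − 1469 = 367 bits.

367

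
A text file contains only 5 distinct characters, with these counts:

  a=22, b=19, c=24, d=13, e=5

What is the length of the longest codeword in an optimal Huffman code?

3

Merge the two lowest-weight nodes at each step:
e(5) + d(13) → 18
18 + b(19) → 37
a(22) + c(24) → 46
37 + 46 → 83
The rarest symbols sit at the bottom; the longest codeword is 3 bits.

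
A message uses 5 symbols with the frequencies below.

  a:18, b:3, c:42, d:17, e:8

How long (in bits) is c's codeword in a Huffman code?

Build the tree from the bottom:
combine b(3), e(8) → 11
combine 11, d(17) → 28
combine a(18), 28 → 46
combine c(42), 46 → 88
c sits one level below the root: a 1-bit codeword.

1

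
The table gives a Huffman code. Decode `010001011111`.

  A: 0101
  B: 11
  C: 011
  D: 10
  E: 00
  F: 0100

Read left to right; each codeword is recognised as soon as it completes (prefix code):
  0100→F | 0101→A | 11→B | 11→B
Decoded message: FABB

FABB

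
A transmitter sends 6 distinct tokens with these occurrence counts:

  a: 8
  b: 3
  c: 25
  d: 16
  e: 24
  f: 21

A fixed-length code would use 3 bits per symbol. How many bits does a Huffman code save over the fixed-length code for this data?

Fixed-length: 3 bits × 97 symbols = 291 bits.
Huffman merges:
b(3) + a(8) → 11
11 + d(16) → 27
f(21) + e(24) → 45
c(25) + 27 → 52
45 + 52 → 97
Huffman total = 11 + 27 + 45 + 52 + 97 = 232 bits.
Saving = 291 − 232 = 59 bits.

59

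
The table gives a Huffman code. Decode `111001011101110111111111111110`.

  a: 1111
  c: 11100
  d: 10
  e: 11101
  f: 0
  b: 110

Read left to right; each codeword is recognised as soon as it completes (prefix code):
  11100→c | 10→d | 11101→e | 110→b | 1111→a | 1111→a | 1111→a | 110→b
Decoded message: cdebaaab

cdebaaab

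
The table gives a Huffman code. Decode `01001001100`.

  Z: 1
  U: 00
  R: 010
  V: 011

Read left to right; each codeword is recognised as soon as it completes (prefix code):
  010→R | 010→R | 011→V | 00→U
Decoded message: RRVU

RRVU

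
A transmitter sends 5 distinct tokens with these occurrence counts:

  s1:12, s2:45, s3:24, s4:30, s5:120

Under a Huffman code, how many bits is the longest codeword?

4

Merge the two lowest-weight nodes at each step:
combine s1(12), s3(24) → 36
combine s4(30), 36 → 66
combine s2(45), 66 → 111
combine 111, s5(120) → 231
Maximum depth reached is 4.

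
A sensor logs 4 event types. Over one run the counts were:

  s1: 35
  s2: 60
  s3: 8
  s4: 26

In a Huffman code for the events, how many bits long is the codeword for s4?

3

Repeatedly merge the two smallest:
combine s3(8), s4(26) → 34
combine 34, s1(35) → 69
combine s2(60), 69 → 129
s4's leaf is at depth 3, giving a 3-bit codeword.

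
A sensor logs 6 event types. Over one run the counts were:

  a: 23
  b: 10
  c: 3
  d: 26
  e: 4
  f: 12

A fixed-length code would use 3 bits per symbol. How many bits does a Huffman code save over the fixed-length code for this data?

54

Fixed-length: 3 bits × 78 symbols = 234 bits.
Huffman merges:
c(3) + e(4) → 7
7 + b(10) → 17
f(12) + 17 → 29
a(23) + d(26) → 49
29 + 49 → 78
Huffman total = 7 + 17 + 29 + 49 + 78 = 180 bits.
Saving = 234 − 180 = 54 bits.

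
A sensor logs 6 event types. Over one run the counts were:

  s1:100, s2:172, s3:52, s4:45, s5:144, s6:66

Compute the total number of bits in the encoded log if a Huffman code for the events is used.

1418

Merge the two smallest weights repeatedly:
merge s4(45) and s3(52): 97
merge s6(66) and 97: 163
merge s1(100) and s5(144): 244
merge 163 and s2(172): 335
merge 244 and 335: 579
Total encoded bits = sum of merged weights = 97 + 163 + 244 + 335 + 579 = 1418.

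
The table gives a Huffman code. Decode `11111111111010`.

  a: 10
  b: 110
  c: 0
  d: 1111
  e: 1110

ddea

Read left to right; each codeword is recognised as soon as it completes (prefix code):
  1111→d | 1111→d | 1110→e | 10→a
Decoded message: ddea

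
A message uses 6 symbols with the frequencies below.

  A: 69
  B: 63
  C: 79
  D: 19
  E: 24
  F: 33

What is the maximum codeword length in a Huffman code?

4

Merge the two lowest-weight nodes at each step:
combine D(19), E(24) → 43
combine F(33), 43 → 76
combine B(63), A(69) → 132
combine 76, C(79) → 155
combine 132, 155 → 287
The first pair merged (D, E) ends up deepest, at depth 4.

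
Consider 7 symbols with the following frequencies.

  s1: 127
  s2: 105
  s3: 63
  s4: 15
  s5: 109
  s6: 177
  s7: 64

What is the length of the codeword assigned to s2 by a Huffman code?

Huffman merges, smallest pair first:
merge s4(15) and s3(63): 78
merge s7(64) and 78: 142
merge s2(105) and s5(109): 214
merge s1(127) and 142: 269
merge s6(177) and 214: 391
merge 269 and 391: 660
s2's leaf is at depth 3, giving a 3-bit codeword.

3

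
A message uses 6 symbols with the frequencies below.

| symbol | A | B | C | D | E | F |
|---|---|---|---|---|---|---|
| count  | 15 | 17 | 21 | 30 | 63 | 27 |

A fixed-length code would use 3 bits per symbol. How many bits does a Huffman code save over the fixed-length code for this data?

Fixed-length: 3 bits × 173 symbols = 519 bits.
Huffman merges:
merge A(15) and B(17): 32
merge C(21) and F(27): 48
merge D(30) and 32: 62
merge 48 and 62: 110
merge E(63) and 110: 173
Huffman total = 32 + 48 + 62 + 110 + 173 = 425 bits.
Saving = 519 − 425 = 94 bits.

94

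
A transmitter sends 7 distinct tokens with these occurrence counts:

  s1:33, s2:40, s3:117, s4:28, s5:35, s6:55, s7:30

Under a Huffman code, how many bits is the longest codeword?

Merge the two lowest-weight nodes at each step:
merge s4(28) and s7(30): 58
merge s1(33) and s5(35): 68
merge s2(40) and s6(55): 95
merge 58 and 68: 126
merge 95 and s3(117): 212
merge 126 and 212: 338
The first pair merged (s4, s7) ends up deepest, at depth 3.

3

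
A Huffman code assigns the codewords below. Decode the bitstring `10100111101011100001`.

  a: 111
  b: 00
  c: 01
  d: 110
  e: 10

Read left to right; each codeword is recognised as soon as it completes (prefix code):
  10→e | 10→e | 01→c | 111→a | 01→c | 01→c | 110→d | 00→b | 01→c
Decoded message: eecaccdbc

eecaccdbc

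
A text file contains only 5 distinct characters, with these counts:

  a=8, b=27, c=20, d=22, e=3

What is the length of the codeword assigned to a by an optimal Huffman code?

Huffman merges, smallest pair first:
merge e(3) and a(8): 11
merge 11 and c(20): 31
merge d(22) and b(27): 49
merge 31 and 49: 80
The subtree containing a is merged 3 times, so code length = 3.

3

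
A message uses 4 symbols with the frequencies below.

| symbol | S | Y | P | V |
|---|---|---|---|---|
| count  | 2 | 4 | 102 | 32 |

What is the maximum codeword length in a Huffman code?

3

Merge the two lowest-weight nodes at each step:
combine S(2), Y(4) → 6
combine 6, V(32) → 38
combine 38, P(102) → 140
The rarest symbols sit at the bottom; the longest codeword is 3 bits.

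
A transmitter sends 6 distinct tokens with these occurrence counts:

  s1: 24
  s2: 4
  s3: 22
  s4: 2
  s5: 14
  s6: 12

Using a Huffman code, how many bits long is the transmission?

180

Greedily combine the two least-frequent nodes:
merge s4(2) and s2(4): 6
merge 6 and s6(12): 18
merge s5(14) and 18: 32
merge s3(22) and s1(24): 46
merge 32 and 46: 78
Each symbol's bit-cost is frequency × depth; summing gives 180 bits (equivalently 6 + 18 + 32 + 46 + 78).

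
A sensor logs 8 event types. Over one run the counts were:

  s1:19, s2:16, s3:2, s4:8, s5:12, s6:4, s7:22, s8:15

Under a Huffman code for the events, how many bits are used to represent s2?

Repeatedly merge the two smallest:
s3(2) + s6(4) → 6
6 + s4(8) → 14
s5(12) + 14 → 26
s8(15) + s2(16) → 31
s1(19) + s7(22) → 41
26 + 31 → 57
41 + 57 → 98
s2's leaf is at depth 3, giving a 3-bit codeword.

3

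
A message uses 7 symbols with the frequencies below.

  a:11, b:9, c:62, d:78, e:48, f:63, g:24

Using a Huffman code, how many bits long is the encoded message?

Greedily combine the two least-frequent nodes:
b(9) + a(11) → 20
20 + g(24) → 44
44 + e(48) → 92
c(62) + f(63) → 125
d(78) + 92 → 170
125 + 170 → 295
Each symbol's bit-cost is frequency × depth; summing gives 746 bits (equivalently 20 + 44 + 92 + 125 + 170 + 295).

746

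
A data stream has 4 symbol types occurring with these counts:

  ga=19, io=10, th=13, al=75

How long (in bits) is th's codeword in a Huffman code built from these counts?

Repeatedly merge the two smallest:
io(10) + th(13) → 23
ga(19) + 23 → 42
42 + al(75) → 117
th sits 3 levels below the root, so its codeword is 3 bits.

3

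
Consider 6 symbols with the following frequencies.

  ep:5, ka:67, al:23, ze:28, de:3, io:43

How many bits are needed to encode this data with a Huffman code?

369

Build the Huffman tree bottom-up:
merge de(3) and ep(5): 8
merge 8 and al(23): 31
merge ze(28) and 31: 59
merge io(43) and 59: 102
merge ka(67) and 102: 169
Total encoded bits = sum of merged weights = 8 + 31 + 59 + 102 + 169 = 369.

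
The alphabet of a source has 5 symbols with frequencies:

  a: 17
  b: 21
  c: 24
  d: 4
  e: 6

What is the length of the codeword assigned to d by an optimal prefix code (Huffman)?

3

Repeatedly merge the two smallest:
d(4) + e(6) → 10
10 + a(17) → 27
b(21) + c(24) → 45
27 + 45 → 72
d sits 3 levels below the root, so its codeword is 3 bits.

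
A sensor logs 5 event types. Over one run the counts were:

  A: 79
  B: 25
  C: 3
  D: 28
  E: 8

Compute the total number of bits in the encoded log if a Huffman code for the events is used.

254

Greedily combine the two least-frequent nodes:
combine C(3), E(8) → 11
combine 11, B(25) → 36
combine D(28), 36 → 64
combine 64, A(79) → 143
Total encoded bits = sum of merged weights = 11 + 36 + 64 + 143 = 254.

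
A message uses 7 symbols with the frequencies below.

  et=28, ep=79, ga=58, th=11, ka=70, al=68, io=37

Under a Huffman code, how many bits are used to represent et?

4

Build the tree from the bottom:
combine th(11), et(28) → 39
combine io(37), 39 → 76
combine ga(58), al(68) → 126
combine ka(70), 76 → 146
combine ep(79), 126 → 205
combine 146, 205 → 351
et's leaf is at depth 4, giving a 4-bit codeword.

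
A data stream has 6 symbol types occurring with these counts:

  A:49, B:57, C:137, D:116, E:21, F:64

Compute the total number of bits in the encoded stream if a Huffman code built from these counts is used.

1079

Build the Huffman tree bottom-up:
combine E(21), A(49) → 70
combine B(57), F(64) → 121
combine 70, D(116) → 186
combine 121, C(137) → 258
combine 186, 258 → 444
Total encoded bits = sum of merged weights = 70 + 121 + 186 + 258 + 444 = 1079.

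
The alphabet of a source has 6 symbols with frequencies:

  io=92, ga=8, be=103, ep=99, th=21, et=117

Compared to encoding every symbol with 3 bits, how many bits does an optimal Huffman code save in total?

290

Fixed-length: 3 bits × 440 symbols = 1320 bits.
Huffman merges:
merge ga(8) and th(21): 29
merge 29 and io(92): 121
merge ep(99) and be(103): 202
merge et(117) and 121: 238
merge 202 and 238: 440
Huffman total = 29 + 121 + 202 + 238 + 440 = 1030 bits.
Saving = 1320 − 1030 = 290 bits.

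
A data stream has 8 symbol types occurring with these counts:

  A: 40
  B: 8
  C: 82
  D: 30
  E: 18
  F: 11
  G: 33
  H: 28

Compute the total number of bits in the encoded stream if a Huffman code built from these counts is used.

684

Merge the two smallest weights repeatedly:
merge B(8) and F(11): 19
merge E(18) and 19: 37
merge H(28) and D(30): 58
merge G(33) and 37: 70
merge A(40) and 58: 98
merge 70 and C(82): 152
merge 98 and 152: 250
Each symbol's bit-cost is frequency × depth; summing gives 684 bits (equivalently 19 + 37 + 58 + 70 + 98 + 152 + 250).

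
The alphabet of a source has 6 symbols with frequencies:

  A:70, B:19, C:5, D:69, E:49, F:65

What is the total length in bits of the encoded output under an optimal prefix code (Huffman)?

Greedily combine the two least-frequent nodes:
combine C(5), B(19) → 24
combine 24, E(49) → 73
combine F(65), D(69) → 134
combine A(70), 73 → 143
combine 134, 143 → 277
The encoded length is the sum of every internal node's weight: 24 + 73 + 134 + 143 + 277 = 651 bits.

651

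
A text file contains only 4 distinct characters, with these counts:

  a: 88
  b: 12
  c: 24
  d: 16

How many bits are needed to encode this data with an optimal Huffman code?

220

Greedily combine the two least-frequent nodes:
combine b(12), d(16) → 28
combine c(24), 28 → 52
combine 52, a(88) → 140
Each symbol's bit-cost is frequency × depth; summing gives 220 bits (equivalently 28 + 52 + 140).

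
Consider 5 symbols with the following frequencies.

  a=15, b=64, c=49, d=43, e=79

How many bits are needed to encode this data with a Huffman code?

558

Build the Huffman tree bottom-up:
a(15) + d(43) → 58
c(49) + 58 → 107
b(64) + e(79) → 143
107 + 143 → 250
Each symbol's bit-cost is frequency × depth; summing gives 558 bits (equivalently 58 + 107 + 143 + 250).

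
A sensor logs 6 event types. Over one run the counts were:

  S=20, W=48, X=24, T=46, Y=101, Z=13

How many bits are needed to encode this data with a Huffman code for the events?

587

Greedily combine the two least-frequent nodes:
combine Z(13), S(20) → 33
combine X(24), 33 → 57
combine T(46), W(48) → 94
combine 57, 94 → 151
combine Y(101), 151 → 252
Total encoded bits = sum of merged weights = 33 + 57 + 94 + 151 + 252 = 587.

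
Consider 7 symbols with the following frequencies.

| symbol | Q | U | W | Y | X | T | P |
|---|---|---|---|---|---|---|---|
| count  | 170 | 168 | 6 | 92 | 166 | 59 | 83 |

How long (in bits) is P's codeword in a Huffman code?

Huffman merges, smallest pair first:
W(6) + T(59) → 65
65 + P(83) → 148
Y(92) + 148 → 240
X(166) + U(168) → 334
Q(170) + 240 → 410
334 + 410 → 744
P sits 4 levels below the root, so its codeword is 4 bits.

4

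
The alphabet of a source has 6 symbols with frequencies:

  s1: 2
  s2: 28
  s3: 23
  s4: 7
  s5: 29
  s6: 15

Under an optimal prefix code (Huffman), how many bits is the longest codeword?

4

Merge the two lowest-weight nodes at each step:
merge s1(2) and s4(7): 9
merge 9 and s6(15): 24
merge s3(23) and 24: 47
merge s2(28) and s5(29): 57
merge 47 and 57: 104
The rarest symbols sit at the bottom; the longest codeword is 4 bits.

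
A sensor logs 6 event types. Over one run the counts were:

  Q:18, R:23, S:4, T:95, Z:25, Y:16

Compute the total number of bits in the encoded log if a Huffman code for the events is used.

373

Merge the two smallest weights repeatedly:
combine S(4), Y(16) → 20
combine Q(18), 20 → 38
combine R(23), Z(25) → 48
combine 38, 48 → 86
combine 86, T(95) → 181
The encoded length is the sum of every internal node's weight: 20 + 38 + 48 + 86 + 181 = 373 bits.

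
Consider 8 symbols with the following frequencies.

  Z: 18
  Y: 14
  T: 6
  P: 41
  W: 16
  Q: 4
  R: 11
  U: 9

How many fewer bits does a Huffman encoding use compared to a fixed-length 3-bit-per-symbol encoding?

Fixed-length: 3 bits × 119 symbols = 357 bits.
Huffman merges:
combine Q(4), T(6) → 10
combine U(9), 10 → 19
combine R(11), Y(14) → 25
combine W(16), Z(18) → 34
combine 19, 25 → 44
combine 34, P(41) → 75
combine 44, 75 → 119
Huffman total = 10 + 19 + 25 + 34 + 44 + 75 + 119 = 326 bits.
Saving = 357 − 326 = 31 bits.

31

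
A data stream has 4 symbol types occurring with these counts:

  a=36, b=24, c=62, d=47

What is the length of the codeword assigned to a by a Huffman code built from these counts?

Repeatedly merge the two smallest:
merge b(24) and a(36): 60
merge d(47) and 60: 107
merge c(62) and 107: 169
a sits 3 levels below the root, so its codeword is 3 bits.

3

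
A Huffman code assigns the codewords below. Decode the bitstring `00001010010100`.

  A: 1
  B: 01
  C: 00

CCABCABC

Read left to right; each codeword is recognised as soon as it completes (prefix code):
  00→C | 00→C | 1→A | 01→B | 00→C | 1→A | 01→B | 00→C
Decoded message: CCABCABC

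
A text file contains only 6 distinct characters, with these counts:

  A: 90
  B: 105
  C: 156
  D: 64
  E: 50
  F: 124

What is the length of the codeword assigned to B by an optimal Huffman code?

Build the tree from the bottom:
E(50) + D(64) → 114
A(90) + B(105) → 195
114 + F(124) → 238
C(156) + 195 → 351
238 + 351 → 589
The subtree containing B is merged 3 times, so code length = 3.

3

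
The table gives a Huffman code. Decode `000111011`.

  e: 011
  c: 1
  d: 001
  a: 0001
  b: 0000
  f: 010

Read left to right; each codeword is recognised as soon as it completes (prefix code):
  0001→a | 1→c | 1→c | 011→e
Decoded message: acce

acce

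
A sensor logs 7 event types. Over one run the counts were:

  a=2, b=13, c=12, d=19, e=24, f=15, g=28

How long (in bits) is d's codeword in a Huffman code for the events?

Huffman merges, smallest pair first:
a(2) + c(12) → 14
b(13) + 14 → 27
f(15) + d(19) → 34
e(24) + 27 → 51
g(28) + 34 → 62
51 + 62 → 113
d sits 3 levels below the root, so its codeword is 3 bits.

3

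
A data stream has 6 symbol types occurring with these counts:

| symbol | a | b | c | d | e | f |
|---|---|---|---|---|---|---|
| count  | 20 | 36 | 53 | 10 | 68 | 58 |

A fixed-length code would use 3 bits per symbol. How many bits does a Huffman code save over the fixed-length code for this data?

Fixed-length: 3 bits × 245 symbols = 735 bits.
Huffman merges:
merge d(10) and a(20): 30
merge 30 and b(36): 66
merge c(53) and f(58): 111
merge 66 and e(68): 134
merge 111 and 134: 245
Huffman total = 30 + 66 + 111 + 134 + 245 = 586 bits.
Saving = 735 − 586 = 149 bits.

149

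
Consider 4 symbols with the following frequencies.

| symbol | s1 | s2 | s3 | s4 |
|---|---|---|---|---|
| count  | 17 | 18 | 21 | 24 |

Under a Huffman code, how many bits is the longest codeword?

Merge the two lowest-weight nodes at each step:
combine s1(17), s2(18) → 35
combine s3(21), s4(24) → 45
combine 35, 45 → 80
The first pair merged (s1, s2) ends up deepest, at depth 2.

2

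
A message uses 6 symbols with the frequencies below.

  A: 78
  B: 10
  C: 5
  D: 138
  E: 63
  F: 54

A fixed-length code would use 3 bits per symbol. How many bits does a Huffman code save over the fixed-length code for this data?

Fixed-length: 3 bits × 348 symbols = 1044 bits.
Huffman merges:
combine C(5), B(10) → 15
combine 15, F(54) → 69
combine E(63), 69 → 132
combine A(78), 132 → 210
combine D(138), 210 → 348
Huffman total = 15 + 69 + 132 + 210 + 348 = 774 bits.
Saving = 1044 − 774 = 270 bits.

270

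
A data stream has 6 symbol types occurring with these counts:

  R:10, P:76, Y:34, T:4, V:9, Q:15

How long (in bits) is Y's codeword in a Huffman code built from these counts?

2

Repeatedly merge the two smallest:
combine T(4), V(9) → 13
combine R(10), 13 → 23
combine Q(15), 23 → 38
combine Y(34), 38 → 72
combine 72, P(76) → 148
Y sits 2 levels below the root, so its codeword is 2 bits.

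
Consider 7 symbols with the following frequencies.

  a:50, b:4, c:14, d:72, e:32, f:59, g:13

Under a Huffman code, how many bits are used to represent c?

Repeatedly merge the two smallest:
merge b(4) and g(13): 17
merge c(14) and 17: 31
merge 31 and e(32): 63
merge a(50) and f(59): 109
merge 63 and d(72): 135
merge 109 and 135: 244
c's leaf is at depth 4, giving a 4-bit codeword.

4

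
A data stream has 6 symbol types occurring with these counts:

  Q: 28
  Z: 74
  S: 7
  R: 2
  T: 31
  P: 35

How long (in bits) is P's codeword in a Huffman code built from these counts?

Build the tree from the bottom:
R(2) + S(7) → 9
9 + Q(28) → 37
T(31) + P(35) → 66
37 + 66 → 103
Z(74) + 103 → 177
P sits 3 levels below the root, so its codeword is 3 bits.

3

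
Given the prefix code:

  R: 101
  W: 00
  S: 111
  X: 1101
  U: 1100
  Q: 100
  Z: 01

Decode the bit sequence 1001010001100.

Read left to right; each codeword is recognised as soon as it completes (prefix code):
  100→Q | 101→R | 00→W | 01→Z | 100→Q
Decoded message: QRWZQ

QRWZQ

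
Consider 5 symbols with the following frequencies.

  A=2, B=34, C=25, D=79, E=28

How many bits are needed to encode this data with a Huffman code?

Merge the two smallest weights repeatedly:
combine A(2), C(25) → 27
combine 27, E(28) → 55
combine B(34), 55 → 89
combine D(79), 89 → 168
Total encoded bits = sum of merged weights = 27 + 55 + 89 + 168 = 339.

339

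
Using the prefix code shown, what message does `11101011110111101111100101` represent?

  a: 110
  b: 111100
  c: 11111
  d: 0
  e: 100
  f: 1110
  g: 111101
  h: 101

fhfgbh

Read left to right; each codeword is recognised as soon as it completes (prefix code):
  1110→f | 101→h | 1110→f | 111101→g | 111100→b | 101→h
Decoded message: fhfgbh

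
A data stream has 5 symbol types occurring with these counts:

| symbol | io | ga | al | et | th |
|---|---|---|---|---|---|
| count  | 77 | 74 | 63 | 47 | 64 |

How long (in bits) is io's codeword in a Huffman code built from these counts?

2

Repeatedly merge the two smallest:
merge et(47) and al(63): 110
merge th(64) and ga(74): 138
merge io(77) and 110: 187
merge 138 and 187: 325
io's leaf is at depth 2, giving a 2-bit codeword.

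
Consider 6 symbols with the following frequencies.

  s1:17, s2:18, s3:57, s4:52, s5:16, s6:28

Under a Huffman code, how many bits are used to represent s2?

Repeatedly merge the two smallest:
merge s5(16) and s1(17): 33
merge s2(18) and s6(28): 46
merge 33 and 46: 79
merge s4(52) and s3(57): 109
merge 79 and 109: 188
s2 sits 3 levels below the root, so its codeword is 3 bits.

3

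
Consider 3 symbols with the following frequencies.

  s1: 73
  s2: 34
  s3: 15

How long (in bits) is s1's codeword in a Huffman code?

1

Build the tree from the bottom:
merge s3(15) and s2(34): 49
merge 49 and s1(73): 122
s1 sits one level below the root: a 1-bit codeword.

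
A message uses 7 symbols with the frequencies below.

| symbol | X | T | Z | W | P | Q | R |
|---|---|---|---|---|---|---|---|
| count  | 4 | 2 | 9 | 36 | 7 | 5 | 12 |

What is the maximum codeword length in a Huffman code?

5

Merge the two lowest-weight nodes at each step:
T(2) + X(4) → 6
Q(5) + 6 → 11
P(7) + Z(9) → 16
11 + R(12) → 23
16 + 23 → 39
W(36) + 39 → 75
Maximum depth reached is 5.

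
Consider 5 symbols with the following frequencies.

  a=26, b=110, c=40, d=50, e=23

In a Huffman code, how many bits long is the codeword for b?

1

Repeatedly merge the two smallest:
merge e(23) and a(26): 49
merge c(40) and 49: 89
merge d(50) and 89: 139
merge b(110) and 139: 249
b is a child of the root — depth 1, so its codeword is a single bit.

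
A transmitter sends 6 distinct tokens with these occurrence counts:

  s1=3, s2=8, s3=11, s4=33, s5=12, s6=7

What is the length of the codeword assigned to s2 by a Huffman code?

3

Build the tree from the bottom:
merge s1(3) and s6(7): 10
merge s2(8) and 10: 18
merge s3(11) and s5(12): 23
merge 18 and 23: 41
merge s4(33) and 41: 74
The subtree containing s2 is merged 3 times, so code length = 3.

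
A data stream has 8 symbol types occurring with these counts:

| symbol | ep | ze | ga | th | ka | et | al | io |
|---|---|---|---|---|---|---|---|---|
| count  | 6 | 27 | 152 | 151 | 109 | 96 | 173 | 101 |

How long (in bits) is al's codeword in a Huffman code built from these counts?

2

Build the tree from the bottom:
merge ep(6) and ze(27): 33
merge 33 and et(96): 129
merge io(101) and ka(109): 210
merge 129 and th(151): 280
merge ga(152) and al(173): 325
merge 210 and 280: 490
merge 325 and 490: 815
al's leaf is at depth 2, giving a 2-bit codeword.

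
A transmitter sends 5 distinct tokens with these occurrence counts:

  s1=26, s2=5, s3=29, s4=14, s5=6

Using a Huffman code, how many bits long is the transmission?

Merge the two smallest weights repeatedly:
combine s2(5), s5(6) → 11
combine 11, s4(14) → 25
combine 25, s1(26) → 51
combine s3(29), 51 → 80
Each symbol's bit-cost is frequency × depth; summing gives 167 bits (equivalently 11 + 25 + 51 + 80).

167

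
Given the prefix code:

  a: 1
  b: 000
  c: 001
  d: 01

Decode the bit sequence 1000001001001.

abccc

Read left to right; each codeword is recognised as soon as it completes (prefix code):
  1→a | 000→b | 001→c | 001→c | 001→c
Decoded message: abccc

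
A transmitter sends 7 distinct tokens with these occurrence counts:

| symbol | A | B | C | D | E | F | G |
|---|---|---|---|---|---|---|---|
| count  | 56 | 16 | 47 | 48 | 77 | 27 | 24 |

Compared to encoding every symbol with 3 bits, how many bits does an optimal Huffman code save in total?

93

Fixed-length: 3 bits × 295 symbols = 885 bits.
Huffman merges:
combine B(16), G(24) → 40
combine F(27), 40 → 67
combine C(47), D(48) → 95
combine A(56), 67 → 123
combine E(77), 95 → 172
combine 123, 172 → 295
Huffman total = 40 + 67 + 95 + 123 + 172 + 295 = 792 bits.
Saving = 885 − 792 = 93 bits.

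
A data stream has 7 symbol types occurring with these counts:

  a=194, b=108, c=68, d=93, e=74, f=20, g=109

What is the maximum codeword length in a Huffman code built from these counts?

Merge the two lowest-weight nodes at each step:
combine f(20), c(68) → 88
combine e(74), 88 → 162
combine d(93), b(108) → 201
combine g(109), 162 → 271
combine a(194), 201 → 395
combine 271, 395 → 666
The first pair merged (f, c) ends up deepest, at depth 4.

4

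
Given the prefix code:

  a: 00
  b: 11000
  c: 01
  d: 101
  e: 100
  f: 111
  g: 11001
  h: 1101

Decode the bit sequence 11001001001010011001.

Read left to right; each codeword is recognised as soon as it completes (prefix code):
  11001→g | 00→a | 100→e | 101→d | 00→a | 11001→g
Decoded message: gaedag

gaedag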